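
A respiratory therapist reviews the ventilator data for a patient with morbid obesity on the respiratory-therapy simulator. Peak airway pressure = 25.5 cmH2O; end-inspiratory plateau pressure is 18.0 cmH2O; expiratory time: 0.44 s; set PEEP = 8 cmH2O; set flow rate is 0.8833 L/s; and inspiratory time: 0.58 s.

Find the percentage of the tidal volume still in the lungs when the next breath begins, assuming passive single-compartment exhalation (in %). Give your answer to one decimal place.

Vt = flow × Ti = 0.8833 L/s × 0.58 s × 1000 mL/L = 512.31 mL.
R = (PIP − Pplat)/V̇ = (25.5 − 18.0) / 0.8833 = 7.5/0.8833 = 8.491 cmH2O·s/L.
C = Vt/(Pplat − PEEP) = 512.31 / (18.0 − 8) = 512.31/10.0 = 51.231 mL/cmH2O.
τ = R × C = 8.491 × 0.05123 L/cmH2O = 0.435 s.
Fraction remaining at end-expiration = e^(−Te/τ) = e^(−0.44/0.435) = 0.3637 → 36.37%.

36.4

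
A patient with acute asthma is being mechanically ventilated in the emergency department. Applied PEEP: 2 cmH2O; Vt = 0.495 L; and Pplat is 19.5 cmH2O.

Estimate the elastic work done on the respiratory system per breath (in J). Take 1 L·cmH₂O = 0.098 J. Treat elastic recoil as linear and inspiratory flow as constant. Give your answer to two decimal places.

Elastic work ≈ ½ × (Pplat − PEEP) × Vt = 0.5 × (19.5 − 2) × 0.495 L = 0.5 × 17.5 × 0.495 = 4.331 L·cmH2O.
× 0.098 J/(L·cmH2O) → 0.4244 J.

0.42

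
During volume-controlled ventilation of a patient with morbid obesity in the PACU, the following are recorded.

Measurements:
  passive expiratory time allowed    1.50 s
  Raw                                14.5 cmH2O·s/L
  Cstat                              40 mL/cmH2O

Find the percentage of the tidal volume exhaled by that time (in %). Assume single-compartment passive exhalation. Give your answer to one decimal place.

τ = R × C = 14.5 × 40 mL/cmH2O = 14.5 × 0.040 L/cmH2O = 0.58 s.
Passive exhalation: V(t)/V₀ = e^(−t/τ) = e^(−1.50/0.58) = 0.07531.
Fraction exhaled = 1 − 0.07531 = 0.9247 → 92.47%.

92.5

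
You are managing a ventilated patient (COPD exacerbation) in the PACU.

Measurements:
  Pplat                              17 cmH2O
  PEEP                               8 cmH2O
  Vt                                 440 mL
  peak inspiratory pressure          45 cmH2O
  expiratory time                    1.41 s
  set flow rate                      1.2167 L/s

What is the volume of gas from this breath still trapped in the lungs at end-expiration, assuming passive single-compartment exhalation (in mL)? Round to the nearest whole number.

126

R = (PIP − Pplat)/V̇ = (45 − 17) / 1.2167 = 28.0/1.2167 = 23.013 cmH2O·s/L.
C = Vt/(Pplat − PEEP) = 440.0 / (17 − 8) = 440.0/9.0 = 48.889 mL/cmH2O.
τ = R × C = 23.013 × 0.04889 L/cmH2O = 1.125 s.
Fraction remaining = e^(−Te/τ) = e^(−1.41/1.125) = 0.2856.
Trapped volume = 440.0 × 0.2856 = 125.66 mL.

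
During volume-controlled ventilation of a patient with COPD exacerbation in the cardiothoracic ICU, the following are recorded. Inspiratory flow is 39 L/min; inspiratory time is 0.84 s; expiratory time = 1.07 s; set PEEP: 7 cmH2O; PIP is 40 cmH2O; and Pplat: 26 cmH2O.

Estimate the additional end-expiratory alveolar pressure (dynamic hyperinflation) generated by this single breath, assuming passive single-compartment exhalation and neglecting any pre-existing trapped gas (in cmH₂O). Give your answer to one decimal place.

3.4

Flow: 39 L/min ÷ 60 = 0.65 L/s.
Vt = flow × Ti = 0.65 L/s × 0.84 s × 1000 mL/L = 546.0 mL.
R = (PIP − Pplat)/V̇ = (40 − 26) / 0.65 = 14.0/0.65 = 21.538 cmH2O·s/L.
C = Vt/(Pplat − PEEP) = 546.0 / (26 − 7) = 546.0/19.0 = 28.737 mL/cmH2O.
τ = R × C = 21.538 × 0.02874 L/cmH2O = 0.619 s.
Fraction remaining = e^(−Te/τ) = e^(−1.07/0.619) = 0.1775; trapped volume = 546.0 × 0.1775 = 96.915 mL.
Additional alveolar pressure from trapping ≈ V_trapped / C = 96.915 / 28.737 = 3.372 cmH2O.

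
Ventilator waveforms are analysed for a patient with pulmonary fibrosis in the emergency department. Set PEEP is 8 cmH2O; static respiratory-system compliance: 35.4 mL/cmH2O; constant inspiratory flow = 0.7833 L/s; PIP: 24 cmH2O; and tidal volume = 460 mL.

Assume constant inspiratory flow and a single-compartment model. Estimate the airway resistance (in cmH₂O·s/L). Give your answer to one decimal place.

Equation of motion (constant flow): PIP = Vt/C + R·V̇ + PEEP.
R·V̇ = PIP − Vt/C − PEEP = 24 − 460/35.4 − 8 = 24 − 12.994 − 8 = 3.006 cmH2O.
R = 3.006 / 0.7833 = 3.838 cmH2O·s/L.

3.8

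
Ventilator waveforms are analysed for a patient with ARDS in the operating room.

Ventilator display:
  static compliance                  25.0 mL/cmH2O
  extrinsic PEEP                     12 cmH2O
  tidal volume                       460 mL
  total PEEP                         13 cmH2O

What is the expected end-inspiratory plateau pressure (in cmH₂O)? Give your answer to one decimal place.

31.4

End-expiratory occlusion gives total PEEP = 13 cmH2O (intrinsic PEEP = 13 − 12 = 1). Use total PEEP for the elastic gradient.
Pplat = PEEPtotal + Vt / Cstat = 13 + 460 / 25.0 = 13 + 18.4 = 31.4 cmH2O.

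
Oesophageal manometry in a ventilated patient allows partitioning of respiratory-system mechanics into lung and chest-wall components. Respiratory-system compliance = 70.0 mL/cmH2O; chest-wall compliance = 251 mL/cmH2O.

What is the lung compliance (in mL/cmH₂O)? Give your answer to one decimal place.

1/CL = 1/Crs − 1/Ccw.
1/CL = 1/70.0 − 1/251 = 0.0103.
CL = 97.087 mL/cmH2O.

97.1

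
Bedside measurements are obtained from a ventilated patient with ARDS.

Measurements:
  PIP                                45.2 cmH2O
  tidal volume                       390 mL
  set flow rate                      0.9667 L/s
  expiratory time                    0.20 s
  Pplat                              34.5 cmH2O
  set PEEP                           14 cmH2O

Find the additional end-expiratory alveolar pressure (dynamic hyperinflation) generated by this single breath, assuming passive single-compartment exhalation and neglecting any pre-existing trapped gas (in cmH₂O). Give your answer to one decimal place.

7.9

R = (PIP − Pplat)/V̇ = (45.2 − 34.5) / 0.9667 = 10.7/0.9667 = 11.069 cmH2O·s/L.
C = Vt/(Pplat − PEEP) = 390.0 / (34.5 − 14) = 390.0/20.5 = 19.024 mL/cmH2O.
τ = R × C = 11.069 × 0.01902 L/cmH2O = 0.2105 s.
Fraction remaining = e^(−Te/τ) = e^(−0.20/0.2105) = 0.3867; trapped volume = 390.0 × 0.3867 = 150.81 mL.
Additional alveolar pressure from trapping ≈ V_trapped / C = 150.81 / 19.024 = 7.927 cmH2O.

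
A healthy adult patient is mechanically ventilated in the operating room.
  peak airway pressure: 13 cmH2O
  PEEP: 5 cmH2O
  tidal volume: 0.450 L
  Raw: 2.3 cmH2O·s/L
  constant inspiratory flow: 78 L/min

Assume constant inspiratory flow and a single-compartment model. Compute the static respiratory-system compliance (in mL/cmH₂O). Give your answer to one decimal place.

89.8

Flow: 78 L/min ÷ 60 = 1.3 L/s.
Equation of motion (constant flow): PIP = Vt/C + R·V̇ + PEEP.
Vt/C = PIP − R·V̇ − PEEP = 13 − 2.3×1.3 − 5 = 13 − 2.99 − 5 = 5.01 cmH2O.
C = Vt / 5.01 = 450 / 5.01 = 89.82 mL/cmH2O.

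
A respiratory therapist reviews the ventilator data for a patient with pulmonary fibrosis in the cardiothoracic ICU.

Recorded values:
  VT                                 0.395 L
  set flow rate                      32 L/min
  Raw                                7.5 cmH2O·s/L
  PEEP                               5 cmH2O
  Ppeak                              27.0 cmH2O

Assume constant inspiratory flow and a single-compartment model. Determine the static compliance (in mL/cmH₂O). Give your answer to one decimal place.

Flow: 32 L/min ÷ 60 = 0.5333 L/s.
Equation of motion (constant flow): PIP = Vt/C + R·V̇ + PEEP.
Vt/C = PIP − R·V̇ − PEEP = 27.0 − 7.5×0.5333 − 5 = 27.0 − 4.0 − 5 = 18.0 cmH2O.
C = Vt / 18.0 = 395 / 18.0 = 21.944 mL/cmH2O.

21.9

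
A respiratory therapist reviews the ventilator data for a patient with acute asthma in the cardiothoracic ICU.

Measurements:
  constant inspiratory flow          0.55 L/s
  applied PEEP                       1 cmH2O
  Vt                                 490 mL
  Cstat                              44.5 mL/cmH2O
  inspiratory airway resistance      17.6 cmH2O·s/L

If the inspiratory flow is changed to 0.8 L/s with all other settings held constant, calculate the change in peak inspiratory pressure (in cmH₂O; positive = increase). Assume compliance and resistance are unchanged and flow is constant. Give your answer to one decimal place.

4.4

PIP = Vt/C + R·V̇ + PEEP (constant-flow equation of motion).
Only the resistive term changes: ΔPIP = R × ΔV̇ = 17.6 × (0.8 − 0.55) = 17.6 × 0.25 = 4.4 cmH2O.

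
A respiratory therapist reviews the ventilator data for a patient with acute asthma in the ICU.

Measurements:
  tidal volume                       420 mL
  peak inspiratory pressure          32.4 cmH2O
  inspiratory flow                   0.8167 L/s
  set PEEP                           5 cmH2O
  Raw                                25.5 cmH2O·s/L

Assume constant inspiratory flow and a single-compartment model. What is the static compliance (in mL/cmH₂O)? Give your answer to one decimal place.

63.9

Equation of motion (constant flow): PIP = Vt/C + R·V̇ + PEEP.
Vt/C = PIP − R·V̇ − PEEP = 32.4 − 25.5×0.8167 − 5 = 32.4 − 20.826 − 5 = 6.574 cmH2O.
C = Vt / 6.574 = 420 / 6.574 = 63.888 mL/cmH2O.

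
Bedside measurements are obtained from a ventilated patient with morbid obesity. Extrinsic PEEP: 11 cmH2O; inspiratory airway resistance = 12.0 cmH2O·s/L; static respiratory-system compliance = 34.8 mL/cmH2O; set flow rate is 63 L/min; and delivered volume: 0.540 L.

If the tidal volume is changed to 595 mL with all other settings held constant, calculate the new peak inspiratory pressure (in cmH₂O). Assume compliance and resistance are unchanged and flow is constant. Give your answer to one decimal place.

Flow: 63 L/min ÷ 60 = 1.05 L/s.
PIP = Vt/C + R·V̇ + PEEP (constant-flow equation of motion).
Only the elastic term changes: ΔPIP = ΔVt / C = (595 − 540) / 34.8 = 1.58 cmH2O.
Original PIP = 540/34.8 + 12.0×1.05 + 11 = 39.117 cmH2O; new PIP = 39.117 + (1.58) = 40.697 cmH2O.

40.7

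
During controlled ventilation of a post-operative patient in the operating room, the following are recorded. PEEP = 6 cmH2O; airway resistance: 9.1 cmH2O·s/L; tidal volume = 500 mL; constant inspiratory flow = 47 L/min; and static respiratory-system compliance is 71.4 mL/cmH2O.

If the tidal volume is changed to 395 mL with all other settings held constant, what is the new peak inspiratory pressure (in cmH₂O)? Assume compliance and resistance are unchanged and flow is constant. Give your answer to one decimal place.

18.7

Flow: 47 L/min ÷ 60 = 0.7833 L/s.
PIP = Vt/C + R·V̇ + PEEP (constant-flow equation of motion).
Only the elastic term changes: ΔPIP = ΔVt / C = (395 − 500) / 71.4 = -1.471 cmH2O.
Original PIP = 500/71.4 + 9.1×0.7833 + 6 = 20.131 cmH2O; new PIP = 20.131 + (-1.471) = 18.66 cmH2O.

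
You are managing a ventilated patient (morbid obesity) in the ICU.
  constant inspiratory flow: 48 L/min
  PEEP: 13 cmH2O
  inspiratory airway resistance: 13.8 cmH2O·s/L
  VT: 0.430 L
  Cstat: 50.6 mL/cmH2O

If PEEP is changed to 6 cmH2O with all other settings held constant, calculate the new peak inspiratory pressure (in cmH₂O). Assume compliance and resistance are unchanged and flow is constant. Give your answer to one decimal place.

25.5

Flow: 48 L/min ÷ 60 = 0.8 L/s.
PIP = Vt/C + R·V̇ + PEEP (constant-flow equation of motion).
Only the baseline term changes: ΔPIP = ΔPEEP = 6 − 13 = -7.0 cmH2O.
Original PIP = 430/50.6 + 13.8×0.8 + 13 = 32.538 cmH2O; new PIP = 32.538 + (-7.0) = 25.538 cmH2O.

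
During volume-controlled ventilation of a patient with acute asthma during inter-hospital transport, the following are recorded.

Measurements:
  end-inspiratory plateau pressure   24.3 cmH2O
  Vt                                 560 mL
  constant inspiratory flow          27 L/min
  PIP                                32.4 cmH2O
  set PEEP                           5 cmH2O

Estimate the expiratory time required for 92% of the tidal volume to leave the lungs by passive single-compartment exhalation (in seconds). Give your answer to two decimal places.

1.32

Flow: 27 L/min ÷ 60 = 0.45 L/s.
R = (PIP − Pplat)/V̇ = (32.4 − 24.3) / 0.45 = 8.1/0.45 = 18.0 cmH2O·s/L.
C = Vt/(Pplat − PEEP) = 560.0 / (24.3 − 5) = 560.0/19.3 = 29.016 mL/cmH2O.
τ = R × C = 18.0 × 0.02902 L/cmH2O = 0.5224 s.
t = −τ·ln(1 − 0.92) = −0.5224·ln(0.08) = 1.319 s.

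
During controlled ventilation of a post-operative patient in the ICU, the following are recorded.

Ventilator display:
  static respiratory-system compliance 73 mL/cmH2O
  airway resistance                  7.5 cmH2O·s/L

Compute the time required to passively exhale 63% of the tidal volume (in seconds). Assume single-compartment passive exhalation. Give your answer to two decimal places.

τ = R × C = 7.5 × 73 mL/cmH2O = 7.5 × 0.073 L/cmH2O = 0.5475 s.
Exhaled fraction f = 1 − e^(−t/τ) → t = −τ·ln(1 − f) = −0.5475·ln(0.37) = 0.5444 s.

0.54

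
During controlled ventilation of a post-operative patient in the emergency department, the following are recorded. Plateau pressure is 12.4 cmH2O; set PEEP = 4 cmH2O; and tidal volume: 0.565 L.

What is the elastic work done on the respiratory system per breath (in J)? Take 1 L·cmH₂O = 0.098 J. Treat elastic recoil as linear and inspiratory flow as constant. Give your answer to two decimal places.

0.23

Elastic work ≈ ½ × (Pplat − PEEP) × Vt = 0.5 × (12.4 − 4) × 0.565 L = 0.5 × 8.4 × 0.565 = 2.373 L·cmH2O.
× 0.098 J/(L·cmH2O) → 0.2326 J.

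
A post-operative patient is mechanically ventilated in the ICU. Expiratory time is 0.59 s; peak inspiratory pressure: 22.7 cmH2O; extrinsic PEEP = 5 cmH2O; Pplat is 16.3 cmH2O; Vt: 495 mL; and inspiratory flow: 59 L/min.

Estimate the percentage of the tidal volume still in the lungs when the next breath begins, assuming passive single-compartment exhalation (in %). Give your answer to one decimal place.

Flow: 59 L/min ÷ 60 = 0.9833 L/s.
R = (PIP − Pplat)/V̇ = (22.7 − 16.3) / 0.9833 = 6.4/0.9833 = 6.509 cmH2O·s/L.
C = Vt/(Pplat − PEEP) = 495.0 / (16.3 − 5) = 495.0/11.3 = 43.805 mL/cmH2O.
τ = R × C = 6.509 × 0.04381 L/cmH2O = 0.2852 s.
Fraction remaining at end-expiration = e^(−Te/τ) = e^(−0.59/0.2852) = 0.1263 → 12.63%.

12.6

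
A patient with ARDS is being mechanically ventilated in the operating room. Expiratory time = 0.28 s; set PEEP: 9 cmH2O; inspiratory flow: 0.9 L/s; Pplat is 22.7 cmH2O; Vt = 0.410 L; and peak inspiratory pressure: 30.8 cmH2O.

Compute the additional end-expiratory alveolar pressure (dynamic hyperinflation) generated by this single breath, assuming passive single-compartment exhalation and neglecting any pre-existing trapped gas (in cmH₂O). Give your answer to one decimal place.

R = (PIP − Pplat)/V̇ = (30.8 − 22.7) / 0.9 = 8.1/0.9 = 9.0 cmH2O·s/L.
C = Vt/(Pplat − PEEP) = 410.0 / (22.7 − 9) = 410.0/13.7 = 29.927 mL/cmH2O.
τ = R × C = 9.0 × 0.02993 L/cmH2O = 0.2694 s.
Fraction remaining = e^(−Te/τ) = e^(−0.28/0.2694) = 0.3537; trapped volume = 410.0 × 0.3537 = 145.02 mL.
Additional alveolar pressure from trapping ≈ V_trapped / C = 145.02 / 29.927 = 4.846 cmH2O.

4.8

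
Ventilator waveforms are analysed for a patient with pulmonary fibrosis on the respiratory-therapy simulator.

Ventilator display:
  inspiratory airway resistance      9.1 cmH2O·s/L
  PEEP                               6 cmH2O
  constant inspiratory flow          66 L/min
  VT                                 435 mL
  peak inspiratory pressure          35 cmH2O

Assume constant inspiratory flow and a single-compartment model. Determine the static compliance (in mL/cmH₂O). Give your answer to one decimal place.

Flow: 66 L/min ÷ 60 = 1.1 L/s.
Equation of motion (constant flow): PIP = Vt/C + R·V̇ + PEEP.
Vt/C = PIP − R·V̇ − PEEP = 35 − 9.1×1.1 − 6 = 35 − 10.01 − 6 = 18.99 cmH2O.
C = Vt / 18.99 = 435 / 18.99 = 22.907 mL/cmH2O.

22.9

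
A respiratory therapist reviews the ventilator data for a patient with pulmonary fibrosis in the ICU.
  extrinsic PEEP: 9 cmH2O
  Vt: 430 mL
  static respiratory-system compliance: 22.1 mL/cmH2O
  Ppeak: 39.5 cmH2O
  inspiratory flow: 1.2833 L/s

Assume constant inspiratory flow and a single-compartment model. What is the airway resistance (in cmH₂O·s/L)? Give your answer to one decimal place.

8.6

Equation of motion (constant flow): PIP = Vt/C + R·V̇ + PEEP.
R·V̇ = PIP − Vt/C − PEEP = 39.5 − 430/22.1 − 9 = 39.5 − 19.457 − 9 = 11.043 cmH2O.
R = 11.043 / 1.2833 = 8.605 cmH2O·s/L.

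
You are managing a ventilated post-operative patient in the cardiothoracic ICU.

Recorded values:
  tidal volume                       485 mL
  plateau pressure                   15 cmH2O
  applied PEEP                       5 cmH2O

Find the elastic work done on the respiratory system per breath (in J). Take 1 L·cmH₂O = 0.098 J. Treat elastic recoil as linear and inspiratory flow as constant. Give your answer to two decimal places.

Elastic work ≈ ½ × (Pplat − PEEP) × Vt = 0.5 × (15 − 5) × 0.485 L = 0.5 × 10.0 × 0.485 = 2.425 L·cmH2O.
× 0.098 J/(L·cmH2O) → 0.2377 J.

0.24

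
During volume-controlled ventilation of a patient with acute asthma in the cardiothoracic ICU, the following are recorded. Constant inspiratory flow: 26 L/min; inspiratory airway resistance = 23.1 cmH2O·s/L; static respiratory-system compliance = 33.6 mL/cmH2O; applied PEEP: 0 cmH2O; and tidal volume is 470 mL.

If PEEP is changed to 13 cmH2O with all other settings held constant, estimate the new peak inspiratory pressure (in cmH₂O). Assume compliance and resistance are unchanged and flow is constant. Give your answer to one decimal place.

Flow: 26 L/min ÷ 60 = 0.4333 L/s.
PIP = Vt/C + R·V̇ + PEEP (constant-flow equation of motion).
Only the baseline term changes: ΔPIP = ΔPEEP = 13 − 0 = 13.0 cmH2O.
Original PIP = 470/33.6 + 23.1×0.4333 + 0 = 23.997 cmH2O; new PIP = 23.997 + (13.0) = 36.997 cmH2O.

37.0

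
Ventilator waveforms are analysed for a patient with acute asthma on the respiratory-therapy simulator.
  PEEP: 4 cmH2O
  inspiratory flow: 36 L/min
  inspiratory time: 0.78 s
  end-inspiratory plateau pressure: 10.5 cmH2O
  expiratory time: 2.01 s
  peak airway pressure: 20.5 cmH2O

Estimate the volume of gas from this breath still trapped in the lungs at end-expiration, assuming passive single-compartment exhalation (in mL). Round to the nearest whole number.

Flow: 36 L/min ÷ 60 = 0.6 L/s.
Vt = flow × Ti = 0.6 L/s × 0.78 s × 1000 mL/L = 468.0 mL.
R = (PIP − Pplat)/V̇ = (20.5 − 10.5) / 0.6 = 10.0/0.6 = 16.667 cmH2O·s/L.
C = Vt/(Pplat − PEEP) = 468.0 / (10.5 − 4) = 468.0/6.5 = 72.0 mL/cmH2O.
τ = R × C = 16.667 × 0.072 L/cmH2O = 1.2 s.
Fraction remaining = e^(−Te/τ) = e^(−2.01/1.2) = 0.1873.
Trapped volume = 468.0 × 0.1873 = 87.656 mL.

88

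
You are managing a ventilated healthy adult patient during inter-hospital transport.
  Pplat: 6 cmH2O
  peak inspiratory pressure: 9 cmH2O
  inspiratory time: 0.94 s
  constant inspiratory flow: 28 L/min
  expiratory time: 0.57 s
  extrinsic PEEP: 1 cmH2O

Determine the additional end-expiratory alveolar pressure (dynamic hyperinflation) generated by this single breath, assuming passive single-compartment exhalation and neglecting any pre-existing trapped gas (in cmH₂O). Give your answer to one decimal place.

1.8

Flow: 28 L/min ÷ 60 = 0.4667 L/s.
Vt = flow × Ti = 0.4667 L/s × 0.94 s × 1000 mL/L = 438.7 mL.
R = (PIP − Pplat)/V̇ = (9 − 6) / 0.4667 = 3.0/0.4667 = 6.428 cmH2O·s/L.
C = Vt/(Pplat − PEEP) = 438.7 / (6 − 1) = 438.7/5.0 = 87.74 mL/cmH2O.
τ = R × C = 6.428 × 0.08774 L/cmH2O = 0.564 s.
Fraction remaining = e^(−Te/τ) = e^(−0.57/0.564) = 0.364; trapped volume = 438.7 × 0.364 = 159.69 mL.
Additional alveolar pressure from trapping ≈ V_trapped / C = 159.69 / 87.74 = 1.82 cmH2O.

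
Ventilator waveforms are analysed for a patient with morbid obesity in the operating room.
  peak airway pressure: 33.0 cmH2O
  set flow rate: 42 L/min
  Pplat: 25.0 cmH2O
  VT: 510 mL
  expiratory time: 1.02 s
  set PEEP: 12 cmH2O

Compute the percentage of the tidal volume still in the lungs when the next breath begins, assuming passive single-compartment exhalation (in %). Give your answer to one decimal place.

Flow: 42 L/min ÷ 60 = 0.7 L/s.
R = (PIP − Pplat)/V̇ = (33.0 − 25.0) / 0.7 = 8.0/0.7 = 11.429 cmH2O·s/L.
C = Vt/(Pplat − PEEP) = 510.0 / (25.0 − 12) = 510.0/13.0 = 39.231 mL/cmH2O.
τ = R × C = 11.429 × 0.03923 L/cmH2O = 0.4484 s.
Fraction remaining at end-expiration = e^(−Te/τ) = e^(−1.02/0.4484) = 0.1028 → 10.28%.

10.3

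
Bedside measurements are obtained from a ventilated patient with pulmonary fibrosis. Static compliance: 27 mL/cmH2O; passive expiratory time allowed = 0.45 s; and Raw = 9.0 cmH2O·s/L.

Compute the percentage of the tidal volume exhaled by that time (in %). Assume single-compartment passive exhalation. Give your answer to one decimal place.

τ = R × C = 9.0 × 27 mL/cmH2O = 9.0 × 0.027 L/cmH2O = 0.243 s.
Passive exhalation: V(t)/V₀ = e^(−t/τ) = e^(−0.45/0.243) = 0.1569.
Fraction exhaled = 1 − 0.1569 = 0.8431 → 84.31%.

84.3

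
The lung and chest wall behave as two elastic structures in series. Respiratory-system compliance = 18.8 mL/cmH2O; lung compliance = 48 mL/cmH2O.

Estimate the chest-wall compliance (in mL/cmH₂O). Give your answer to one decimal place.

30.9

1/Ccw = 1/Crs − 1/CL.
1/Ccw = 1/18.8 − 1/48 = 0.03236.
Ccw = 30.902 mL/cmH2O.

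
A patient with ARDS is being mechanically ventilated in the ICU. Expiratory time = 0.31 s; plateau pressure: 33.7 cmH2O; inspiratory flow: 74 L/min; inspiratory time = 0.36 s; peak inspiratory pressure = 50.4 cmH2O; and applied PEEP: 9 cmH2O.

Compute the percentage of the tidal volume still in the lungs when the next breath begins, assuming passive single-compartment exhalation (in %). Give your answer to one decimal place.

28.0

Flow: 74 L/min ÷ 60 = 1.2333 L/s.
Vt = flow × Ti = 1.2333 L/s × 0.36 s × 1000 mL/L = 443.99 mL.
R = (PIP − Pplat)/V̇ = (50.4 − 33.7) / 1.2333 = 16.7/1.2333 = 13.541 cmH2O·s/L.
C = Vt/(Pplat − PEEP) = 443.99 / (33.7 − 9) = 443.99/24.7 = 17.975 mL/cmH2O.
τ = R × C = 13.541 × 0.01798 L/cmH2O = 0.2435 s.
Fraction remaining at end-expiration = e^(−Te/τ) = e^(−0.31/0.2435) = 0.28 → 28.0%.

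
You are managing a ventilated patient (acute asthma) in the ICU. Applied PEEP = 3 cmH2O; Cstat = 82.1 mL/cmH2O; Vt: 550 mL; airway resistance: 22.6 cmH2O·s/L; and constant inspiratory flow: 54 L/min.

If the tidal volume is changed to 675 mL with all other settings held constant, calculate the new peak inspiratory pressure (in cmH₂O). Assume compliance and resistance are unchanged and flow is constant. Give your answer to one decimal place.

31.6

Flow: 54 L/min ÷ 60 = 0.9 L/s.
PIP = Vt/C + R·V̇ + PEEP (constant-flow equation of motion).
Only the elastic term changes: ΔPIP = ΔVt / C = (675 − 550) / 82.1 = 1.523 cmH2O.
Original PIP = 550/82.1 + 22.6×0.9 + 3 = 30.039 cmH2O; new PIP = 30.039 + (1.523) = 31.562 cmH2O.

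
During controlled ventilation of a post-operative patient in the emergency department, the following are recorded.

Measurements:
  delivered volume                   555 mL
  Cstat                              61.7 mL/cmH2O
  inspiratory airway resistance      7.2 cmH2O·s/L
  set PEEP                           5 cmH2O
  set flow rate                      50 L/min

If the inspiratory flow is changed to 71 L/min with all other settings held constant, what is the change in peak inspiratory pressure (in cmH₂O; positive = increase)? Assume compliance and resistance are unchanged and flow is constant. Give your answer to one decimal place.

2.5

Flow: 50 L/min ÷ 60 = 0.8333 L/s.
New flow: 71 L/min ÷ 60 = 1.1833 L/s.
PIP = Vt/C + R·V̇ + PEEP (constant-flow equation of motion).
Only the resistive term changes: ΔPIP = R × ΔV̇ = 7.2 × (1.1833 − 0.8333) = 7.2 × 0.35 = 2.52 cmH2O.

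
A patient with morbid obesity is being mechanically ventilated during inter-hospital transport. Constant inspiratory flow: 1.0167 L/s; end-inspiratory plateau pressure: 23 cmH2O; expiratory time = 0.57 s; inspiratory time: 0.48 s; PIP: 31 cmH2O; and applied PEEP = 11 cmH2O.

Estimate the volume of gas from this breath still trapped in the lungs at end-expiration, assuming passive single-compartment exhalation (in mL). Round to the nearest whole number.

Vt = flow × Ti = 1.0167 L/s × 0.48 s × 1000 mL/L = 488.02 mL.
R = (PIP − Pplat)/V̇ = (31 − 23) / 1.0167 = 8.0/1.0167 = 7.869 cmH2O·s/L.
C = Vt/(Pplat − PEEP) = 488.02 / (23 − 11) = 488.02/12.0 = 40.668 mL/cmH2O.
τ = R × C = 7.869 × 0.04067 L/cmH2O = 0.32 s.
Fraction remaining = e^(−Te/τ) = e^(−0.57/0.32) = 0.1684.
Trapped volume = 488.02 × 0.1684 = 82.183 mL.

82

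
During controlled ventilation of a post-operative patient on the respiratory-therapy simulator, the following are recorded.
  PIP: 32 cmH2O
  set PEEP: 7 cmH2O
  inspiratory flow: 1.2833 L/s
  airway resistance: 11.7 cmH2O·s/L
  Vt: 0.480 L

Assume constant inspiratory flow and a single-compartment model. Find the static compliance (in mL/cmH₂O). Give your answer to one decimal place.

48.1

Equation of motion (constant flow): PIP = Vt/C + R·V̇ + PEEP.
Vt/C = PIP − R·V̇ − PEEP = 32 − 11.7×1.2833 − 7 = 32 − 15.015 − 7 = 9.985 cmH2O.
C = Vt / 9.985 = 480 / 9.985 = 48.072 mL/cmH2O.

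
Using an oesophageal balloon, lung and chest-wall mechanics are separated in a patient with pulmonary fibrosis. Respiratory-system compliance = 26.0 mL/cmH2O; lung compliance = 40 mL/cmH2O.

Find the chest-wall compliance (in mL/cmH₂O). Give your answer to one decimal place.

1/Ccw = 1/Crs − 1/CL.
1/Ccw = 1/26.0 − 1/40 = 0.01346.
Ccw = 74.294 mL/cmH2O.

74.3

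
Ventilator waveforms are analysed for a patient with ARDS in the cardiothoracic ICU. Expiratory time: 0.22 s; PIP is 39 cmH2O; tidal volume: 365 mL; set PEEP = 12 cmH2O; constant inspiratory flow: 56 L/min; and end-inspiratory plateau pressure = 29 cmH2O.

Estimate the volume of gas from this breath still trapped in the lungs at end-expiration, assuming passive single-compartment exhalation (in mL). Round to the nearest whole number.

140

Flow: 56 L/min ÷ 60 = 0.9333 L/s.
R = (PIP − Pplat)/V̇ = (39 − 29) / 0.9333 = 10.0/0.9333 = 10.715 cmH2O·s/L.
C = Vt/(Pplat − PEEP) = 365.0 / (29 − 12) = 365.0/17.0 = 21.471 mL/cmH2O.
τ = R × C = 10.715 × 0.02147 L/cmH2O = 0.2301 s.
Fraction remaining = e^(−Te/τ) = e^(−0.22/0.2301) = 0.3844.
Trapped volume = 365.0 × 0.3844 = 140.31 mL.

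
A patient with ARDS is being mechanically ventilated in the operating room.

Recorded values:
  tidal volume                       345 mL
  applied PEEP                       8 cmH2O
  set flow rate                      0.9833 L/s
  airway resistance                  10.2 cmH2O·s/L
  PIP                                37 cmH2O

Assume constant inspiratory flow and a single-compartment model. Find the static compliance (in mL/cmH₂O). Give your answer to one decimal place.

18.2

Equation of motion (constant flow): PIP = Vt/C + R·V̇ + PEEP.
Vt/C = PIP − R·V̇ − PEEP = 37 − 10.2×0.9833 − 8 = 37 − 10.03 − 8 = 18.97 cmH2O.
C = Vt / 18.97 = 345 / 18.97 = 18.187 mL/cmH2O.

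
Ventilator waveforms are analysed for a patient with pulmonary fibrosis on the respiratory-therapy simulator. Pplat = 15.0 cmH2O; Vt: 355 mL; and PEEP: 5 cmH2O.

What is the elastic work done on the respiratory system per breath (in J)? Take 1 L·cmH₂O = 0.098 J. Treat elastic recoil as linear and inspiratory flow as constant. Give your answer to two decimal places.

0.17

Elastic work ≈ ½ × (Pplat − PEEP) × Vt = 0.5 × (15.0 − 5) × 0.355 L = 0.5 × 10.0 × 0.355 = 1.775 L·cmH2O.
× 0.098 J/(L·cmH2O) → 0.174 J.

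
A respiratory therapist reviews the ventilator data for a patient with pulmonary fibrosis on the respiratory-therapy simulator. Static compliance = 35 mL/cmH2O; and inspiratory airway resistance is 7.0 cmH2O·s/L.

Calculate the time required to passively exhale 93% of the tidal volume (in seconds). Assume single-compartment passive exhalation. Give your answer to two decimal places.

0.65

τ = R × C = 7.0 × 35 mL/cmH2O = 7.0 × 0.035 L/cmH2O = 0.245 s.
Exhaled fraction f = 1 − e^(−t/τ) → t = −τ·ln(1 − f) = −0.245·ln(0.07) = 0.6515 s.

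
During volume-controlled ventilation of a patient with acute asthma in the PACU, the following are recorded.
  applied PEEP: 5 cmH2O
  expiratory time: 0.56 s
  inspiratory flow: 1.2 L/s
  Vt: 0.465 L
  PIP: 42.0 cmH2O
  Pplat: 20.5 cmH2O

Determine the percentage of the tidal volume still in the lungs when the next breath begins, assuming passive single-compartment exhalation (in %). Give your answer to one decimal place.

35.3

R = (PIP − Pplat)/V̇ = (42.0 − 20.5) / 1.2 = 21.5/1.2 = 17.917 cmH2O·s/L.
C = Vt/(Pplat − PEEP) = 465.0 / (20.5 − 5) = 465.0/15.5 = 30.0 mL/cmH2O.
τ = R × C = 17.917 × 0.03 L/cmH2O = 0.5375 s.
Fraction remaining at end-expiration = e^(−Te/τ) = e^(−0.56/0.5375) = 0.3528 → 35.28%.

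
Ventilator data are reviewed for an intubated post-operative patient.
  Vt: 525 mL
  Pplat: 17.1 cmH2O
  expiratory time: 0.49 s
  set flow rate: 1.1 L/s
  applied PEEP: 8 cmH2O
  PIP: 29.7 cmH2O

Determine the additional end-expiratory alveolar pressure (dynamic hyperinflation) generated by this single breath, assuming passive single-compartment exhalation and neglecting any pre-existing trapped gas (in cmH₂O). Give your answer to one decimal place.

R = (PIP − Pplat)/V̇ = (29.7 − 17.1) / 1.1 = 12.6/1.1 = 11.455 cmH2O·s/L.
C = Vt/(Pplat − PEEP) = 525.0 / (17.1 − 8) = 525.0/9.1 = 57.692 mL/cmH2O.
τ = R × C = 11.455 × 0.05769 L/cmH2O = 0.6608 s.
Fraction remaining = e^(−Te/τ) = e^(−0.49/0.6608) = 0.4764; trapped volume = 525.0 × 0.4764 = 250.11 mL.
Additional alveolar pressure from trapping ≈ V_trapped / C = 250.11 / 57.692 = 4.335 cmH2O.

4.3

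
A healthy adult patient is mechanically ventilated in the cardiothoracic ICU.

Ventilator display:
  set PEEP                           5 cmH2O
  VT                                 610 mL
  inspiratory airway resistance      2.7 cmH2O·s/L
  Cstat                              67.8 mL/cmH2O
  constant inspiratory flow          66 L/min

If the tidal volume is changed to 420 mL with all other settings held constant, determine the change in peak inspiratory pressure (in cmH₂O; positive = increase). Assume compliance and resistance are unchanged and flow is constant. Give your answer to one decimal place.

PIP = Vt/C + R·V̇ + PEEP (constant-flow equation of motion).
Only the elastic term changes: ΔPIP = ΔVt / C = (420 − 610) / 67.8 = -2.802 cmH2O.

-2.8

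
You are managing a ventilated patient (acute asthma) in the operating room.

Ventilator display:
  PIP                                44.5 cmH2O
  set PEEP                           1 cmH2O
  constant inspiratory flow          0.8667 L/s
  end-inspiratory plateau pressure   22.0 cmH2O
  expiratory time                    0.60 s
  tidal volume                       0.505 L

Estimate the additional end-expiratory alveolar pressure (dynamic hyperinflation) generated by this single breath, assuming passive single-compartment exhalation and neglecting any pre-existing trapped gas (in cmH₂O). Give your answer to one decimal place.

R = (PIP − Pplat)/V̇ = (44.5 − 22.0) / 0.8667 = 22.5/0.8667 = 25.961 cmH2O·s/L.
C = Vt/(Pplat − PEEP) = 505.0 / (22.0 − 1) = 505.0/21.0 = 24.048 mL/cmH2O.
τ = R × C = 25.961 × 0.02405 L/cmH2O = 0.6244 s.
Fraction remaining = e^(−Te/τ) = e^(−0.60/0.6244) = 0.3825; trapped volume = 505.0 × 0.3825 = 193.16 mL.
Additional alveolar pressure from trapping ≈ V_trapped / C = 193.16 / 24.048 = 8.032 cmH2O.

8.0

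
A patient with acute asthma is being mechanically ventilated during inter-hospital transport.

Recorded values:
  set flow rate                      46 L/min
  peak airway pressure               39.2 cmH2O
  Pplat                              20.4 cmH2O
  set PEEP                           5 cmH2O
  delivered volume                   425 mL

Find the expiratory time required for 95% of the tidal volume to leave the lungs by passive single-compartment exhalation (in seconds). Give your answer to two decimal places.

Flow: 46 L/min ÷ 60 = 0.7667 L/s.
R = (PIP − Pplat)/V̇ = (39.2 − 20.4) / 0.7667 = 18.8/0.7667 = 24.521 cmH2O·s/L.
C = Vt/(Pplat − PEEP) = 425.0 / (20.4 − 5) = 425.0/15.4 = 27.597 mL/cmH2O.
τ = R × C = 24.521 × 0.0276 L/cmH2O = 0.6768 s.
t = −τ·ln(1 − 0.95) = −0.6768·ln(0.05) = 2.028 s.

2.03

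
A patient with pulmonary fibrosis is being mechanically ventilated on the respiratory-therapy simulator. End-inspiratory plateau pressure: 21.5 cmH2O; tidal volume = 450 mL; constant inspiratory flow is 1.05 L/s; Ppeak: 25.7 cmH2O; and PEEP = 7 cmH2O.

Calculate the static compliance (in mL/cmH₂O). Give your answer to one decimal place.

Cstat = Vt / (Pplat − PEEP) = 450 / (21.5 − 7) = 450 / 14.5 = 31.034 mL/cmH2O.

31.0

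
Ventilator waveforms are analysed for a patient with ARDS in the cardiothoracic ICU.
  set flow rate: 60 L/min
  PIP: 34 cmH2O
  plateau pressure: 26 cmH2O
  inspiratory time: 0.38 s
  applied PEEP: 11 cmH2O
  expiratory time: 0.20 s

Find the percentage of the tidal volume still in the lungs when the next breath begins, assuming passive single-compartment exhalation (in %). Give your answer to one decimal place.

37.3

Flow: 60 L/min ÷ 60 = 1 L/s.
Vt = flow × Ti = 1 L/s × 0.38 s × 1000 mL/L = 380.0 mL.
R = (PIP − Pplat)/V̇ = (34 − 26) / 1 = 8.0/1 = 8.0 cmH2O·s/L.
C = Vt/(Pplat − PEEP) = 380.0 / (26 − 11) = 380.0/15.0 = 25.333 mL/cmH2O.
τ = R × C = 8.0 × 0.02533 L/cmH2O = 0.2026 s.
Fraction remaining at end-expiration = e^(−Te/τ) = e^(−0.20/0.2026) = 0.3726 → 37.26%.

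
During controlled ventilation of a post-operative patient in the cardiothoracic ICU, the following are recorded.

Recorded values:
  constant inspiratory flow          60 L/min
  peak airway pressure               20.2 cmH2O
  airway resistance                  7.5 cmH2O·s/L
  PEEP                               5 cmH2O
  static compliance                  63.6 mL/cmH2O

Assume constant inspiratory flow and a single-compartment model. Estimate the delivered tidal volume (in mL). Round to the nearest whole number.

Flow: 60 L/min ÷ 60 = 1 L/s.
Equation of motion (constant flow): PIP = Vt/C + R·V̇ + PEEP.
Vt/C = PIP − R·V̇ − PEEP = 20.2 − 7.5 − 5 = 7.7 cmH2O.
Vt = C × 7.7 = 63.6 × 7.7 = 489.72 mL.

490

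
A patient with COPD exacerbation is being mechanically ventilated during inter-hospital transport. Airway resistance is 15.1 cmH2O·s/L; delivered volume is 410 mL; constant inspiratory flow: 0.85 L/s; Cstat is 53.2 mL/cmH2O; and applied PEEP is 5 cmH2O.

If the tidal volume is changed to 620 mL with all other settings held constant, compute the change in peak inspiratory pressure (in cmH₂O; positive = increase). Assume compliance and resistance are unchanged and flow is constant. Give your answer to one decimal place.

PIP = Vt/C + R·V̇ + PEEP (constant-flow equation of motion).
Only the elastic term changes: ΔPIP = ΔVt / C = (620 − 410) / 53.2 = 3.947 cmH2O.

3.9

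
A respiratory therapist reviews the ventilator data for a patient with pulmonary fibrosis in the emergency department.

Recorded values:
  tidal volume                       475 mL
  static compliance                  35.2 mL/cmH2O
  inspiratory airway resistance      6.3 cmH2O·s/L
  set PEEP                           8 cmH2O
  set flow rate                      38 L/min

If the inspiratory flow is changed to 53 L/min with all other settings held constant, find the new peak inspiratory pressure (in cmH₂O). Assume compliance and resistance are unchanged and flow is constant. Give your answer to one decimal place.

Flow: 38 L/min ÷ 60 = 0.6333 L/s.
New flow: 53 L/min ÷ 60 = 0.8833 L/s.
PIP = Vt/C + R·V̇ + PEEP (constant-flow equation of motion).
Only the resistive term changes: ΔPIP = R × ΔV̇ = 6.3 × (0.8833 − 0.6333) = 6.3 × 0.25 = 1.575 cmH2O.
Original PIP = 475/35.2 + 6.3×0.6333 + 8 = 25.484 cmH2O; new PIP = 25.484 + (1.575) = 27.059 cmH2O.

27.1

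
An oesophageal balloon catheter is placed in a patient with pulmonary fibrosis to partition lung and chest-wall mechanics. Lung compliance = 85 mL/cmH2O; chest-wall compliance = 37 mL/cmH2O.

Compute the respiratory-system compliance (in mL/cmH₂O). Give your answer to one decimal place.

25.8

Lung and chest wall are elastances in series: 1/Crs = 1/CL + 1/Ccw.
1/Crs = 1/85 + 1/37 = 0.03879.
Crs = 25.78 mL/cmH2O.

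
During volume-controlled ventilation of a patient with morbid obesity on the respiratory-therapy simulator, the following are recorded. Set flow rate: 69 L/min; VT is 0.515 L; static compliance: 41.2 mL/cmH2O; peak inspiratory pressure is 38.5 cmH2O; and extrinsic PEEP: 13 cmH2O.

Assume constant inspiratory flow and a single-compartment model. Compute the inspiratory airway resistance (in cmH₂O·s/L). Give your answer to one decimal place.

Flow: 69 L/min ÷ 60 = 1.15 L/s.
Equation of motion (constant flow): PIP = Vt/C + R·V̇ + PEEP.
R·V̇ = PIP − Vt/C − PEEP = 38.5 − 515/41.2 − 13 = 38.5 − 12.5 − 13 = 13.0 cmH2O.
R = 13.0 / 1.15 = 11.304 cmH2O·s/L.

11.3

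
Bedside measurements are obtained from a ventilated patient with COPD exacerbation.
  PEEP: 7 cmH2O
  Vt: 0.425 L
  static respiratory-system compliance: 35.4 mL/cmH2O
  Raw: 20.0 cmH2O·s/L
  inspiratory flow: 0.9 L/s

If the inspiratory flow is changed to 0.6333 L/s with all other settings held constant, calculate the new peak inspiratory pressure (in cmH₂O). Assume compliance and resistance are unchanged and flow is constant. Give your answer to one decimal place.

31.7

PIP = Vt/C + R·V̇ + PEEP (constant-flow equation of motion).
Only the resistive term changes: ΔPIP = R × ΔV̇ = 20.0 × (0.6333 − 0.9) = 20.0 × -0.2667 = -5.334 cmH2O.
Original PIP = 425/35.4 + 20.0×0.9 + 7 = 37.006 cmH2O; new PIP = 37.006 + (-5.334) = 31.672 cmH2O.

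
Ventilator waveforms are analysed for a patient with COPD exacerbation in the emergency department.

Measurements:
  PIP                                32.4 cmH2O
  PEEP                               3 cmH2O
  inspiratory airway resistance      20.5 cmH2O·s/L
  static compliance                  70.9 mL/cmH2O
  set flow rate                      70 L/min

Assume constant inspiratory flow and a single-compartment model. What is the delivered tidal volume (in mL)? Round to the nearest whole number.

Flow: 70 L/min ÷ 60 = 1.1667 L/s.
Equation of motion (constant flow): PIP = Vt/C + R·V̇ + PEEP.
Vt/C = PIP − R·V̇ − PEEP = 32.4 − 23.917 − 3 = 5.483 cmH2O.
Vt = C × 5.483 = 70.9 × 5.483 = 388.74 mL.

389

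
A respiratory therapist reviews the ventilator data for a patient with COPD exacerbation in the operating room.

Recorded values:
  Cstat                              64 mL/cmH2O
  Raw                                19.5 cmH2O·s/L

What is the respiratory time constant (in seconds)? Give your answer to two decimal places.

1.25

τ = R × C = 19.5 × 64 mL/cmH2O = 19.5 × 0.064 L/cmH2O = 1.248 s.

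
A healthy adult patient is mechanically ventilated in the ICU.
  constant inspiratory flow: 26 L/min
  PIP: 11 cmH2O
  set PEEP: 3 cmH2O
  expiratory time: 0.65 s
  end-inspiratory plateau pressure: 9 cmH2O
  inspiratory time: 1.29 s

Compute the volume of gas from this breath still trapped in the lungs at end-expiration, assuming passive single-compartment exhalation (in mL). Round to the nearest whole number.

Flow: 26 L/min ÷ 60 = 0.4333 L/s.
Vt = flow × Ti = 0.4333 L/s × 1.29 s × 1000 mL/L = 558.96 mL.
R = (PIP − Pplat)/V̇ = (11 − 9) / 0.4333 = 2.0/0.4333 = 4.616 cmH2O·s/L.
C = Vt/(Pplat − PEEP) = 558.96 / (9 − 3) = 558.96/6.0 = 93.16 mL/cmH2O.
τ = R × C = 4.616 × 0.09316 L/cmH2O = 0.43 s.
Fraction remaining = e^(−Te/τ) = e^(−0.65/0.43) = 0.2206.
Trapped volume = 558.96 × 0.2206 = 123.31 mL.

123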